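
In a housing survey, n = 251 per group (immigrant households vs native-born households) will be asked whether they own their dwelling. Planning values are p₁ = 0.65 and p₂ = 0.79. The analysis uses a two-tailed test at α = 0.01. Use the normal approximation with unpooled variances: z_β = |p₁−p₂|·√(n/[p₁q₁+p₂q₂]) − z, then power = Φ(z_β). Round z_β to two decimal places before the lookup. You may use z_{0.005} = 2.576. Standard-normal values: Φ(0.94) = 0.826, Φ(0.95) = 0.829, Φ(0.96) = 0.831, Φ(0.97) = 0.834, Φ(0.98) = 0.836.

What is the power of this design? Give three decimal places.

z_β = |p₁−p₂|·√(n/[p₁q₁+p₂q₂]) − z_{α/2}
    = 0.14 · √(251/0.3934) − 2.576
    = 0.14 · 25.2592 − 2.576
    = 3.5363 − 2.576 = 0.9603 → 0.96
Power = Φ(0.96) = 0.831.

Power ≈ 0.831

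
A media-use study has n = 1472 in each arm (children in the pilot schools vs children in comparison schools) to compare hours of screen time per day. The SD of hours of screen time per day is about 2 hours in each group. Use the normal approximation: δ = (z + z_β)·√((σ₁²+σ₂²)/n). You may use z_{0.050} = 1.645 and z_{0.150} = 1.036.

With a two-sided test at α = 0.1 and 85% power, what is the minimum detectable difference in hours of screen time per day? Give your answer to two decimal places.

δ = (z_{α/2} + z_β) · √((σ₁²+σ₂²)/n)
  = (1.645 + 1.036) · √(8/1472)
  = 2.681 · √0.00543
  = 2.681 · 0.0737
  = 0.1976

Minimum detectable difference ≈ 0.20 hours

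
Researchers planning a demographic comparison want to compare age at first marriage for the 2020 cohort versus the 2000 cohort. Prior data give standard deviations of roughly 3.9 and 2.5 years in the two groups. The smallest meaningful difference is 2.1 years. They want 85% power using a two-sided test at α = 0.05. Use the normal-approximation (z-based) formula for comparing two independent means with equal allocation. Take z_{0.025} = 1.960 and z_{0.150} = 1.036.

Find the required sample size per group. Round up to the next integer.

n = (z_{α/2} + z_β)² · (σ₁² + σ₂²) / δ²
  = (1.960 + 1.036)² · (3.9² + 2.5² = 21.46) / 2.1²
  = 8.9760 · 21.46 / 4.41
  = 43.68
Round up → n = 44 per group.

n = 44 per group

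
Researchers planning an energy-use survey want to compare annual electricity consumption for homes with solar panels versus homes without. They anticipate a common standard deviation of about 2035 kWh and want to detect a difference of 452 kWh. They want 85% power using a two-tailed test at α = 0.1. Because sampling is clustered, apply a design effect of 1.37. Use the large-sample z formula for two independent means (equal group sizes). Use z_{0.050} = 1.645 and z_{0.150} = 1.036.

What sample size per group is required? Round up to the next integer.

n = 400 per group

n = (z_{α/2} + z_β)² · (σ₁² + σ₂²) / δ²
  = (1.645 + 1.036)² · (2·2035² = 8282450) / 452²
  = 7.1878 · 8282450 / 204304
  = 291.39
Design effect: 1.37 × 291.39 = 399.21.
Round up → n = 400 per group.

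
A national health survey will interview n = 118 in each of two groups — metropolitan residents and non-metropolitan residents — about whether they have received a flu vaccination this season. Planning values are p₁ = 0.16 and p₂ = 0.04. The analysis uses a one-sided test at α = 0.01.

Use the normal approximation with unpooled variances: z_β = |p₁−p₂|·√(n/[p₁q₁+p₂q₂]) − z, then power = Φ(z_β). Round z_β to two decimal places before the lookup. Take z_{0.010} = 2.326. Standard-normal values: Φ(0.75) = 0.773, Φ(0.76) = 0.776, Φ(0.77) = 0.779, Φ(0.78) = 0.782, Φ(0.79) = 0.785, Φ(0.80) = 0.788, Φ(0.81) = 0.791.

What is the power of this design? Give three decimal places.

Power ≈ 0.791

z_β = |p₁−p₂|·√(n/[p₁q₁+p₂q₂]) − z_α
    = 0.12 · √(118/0.1728) − 2.326
    = 0.12 · 26.1318 − 2.326
    = 3.1358 − 2.326 = 0.8098 → 0.81
Power = Φ(0.81) = 0.791.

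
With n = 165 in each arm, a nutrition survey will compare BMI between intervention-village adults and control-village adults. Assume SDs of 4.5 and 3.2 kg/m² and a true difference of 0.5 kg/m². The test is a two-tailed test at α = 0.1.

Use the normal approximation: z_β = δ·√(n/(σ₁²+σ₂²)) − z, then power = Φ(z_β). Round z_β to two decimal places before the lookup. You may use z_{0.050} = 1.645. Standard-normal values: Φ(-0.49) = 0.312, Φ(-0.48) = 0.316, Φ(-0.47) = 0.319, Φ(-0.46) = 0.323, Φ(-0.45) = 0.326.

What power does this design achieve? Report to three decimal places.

Power ≈ 0.316

z_β = δ·√(n/(σ₁²+σ₂²)) − z_{α/2}
    = 0.5 · √(165/30.49) − 1.645
    = 0.5 · 2.32629 − 1.645
    = 1.1631 − 1.645 = -0.4819 → -0.48
Power = Φ(-0.48) = 0.316.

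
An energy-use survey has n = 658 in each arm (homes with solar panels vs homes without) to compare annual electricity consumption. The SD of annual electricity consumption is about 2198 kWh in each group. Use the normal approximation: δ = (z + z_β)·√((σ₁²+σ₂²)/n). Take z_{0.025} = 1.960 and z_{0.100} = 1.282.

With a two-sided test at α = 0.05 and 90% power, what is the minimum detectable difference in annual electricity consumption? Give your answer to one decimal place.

Minimum detectable difference ≈ 392.9 kWh

δ = (z_{α/2} + z_β) · √((σ₁²+σ₂²)/n)
  = (1.960 + 1.282) · √(9662408/658)
  = 3.242 · √14684.5
  = 3.242 · 121.1797
  = 392.8645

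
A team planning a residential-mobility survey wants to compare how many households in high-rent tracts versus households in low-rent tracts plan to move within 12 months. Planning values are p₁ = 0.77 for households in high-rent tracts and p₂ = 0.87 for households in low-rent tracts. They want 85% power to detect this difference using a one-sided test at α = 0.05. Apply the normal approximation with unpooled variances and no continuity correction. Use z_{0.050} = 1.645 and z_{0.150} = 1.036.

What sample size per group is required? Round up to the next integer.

n = 209 per group

n = (z_α + z_β)² · [p₁(1−p₁) + p₂(1−p₂)] / (p₁ − p₂)²
  = (1.645 + 1.036)² · (0.77·0.23 + 0.87·0.13) / (-0.10)²
  = (2.681)² · (0.1771 + 0.1131) / 0.0100
  = 7.1878 · 0.2902 / 0.0100
  = 208.59
Round up → n = 209 per group.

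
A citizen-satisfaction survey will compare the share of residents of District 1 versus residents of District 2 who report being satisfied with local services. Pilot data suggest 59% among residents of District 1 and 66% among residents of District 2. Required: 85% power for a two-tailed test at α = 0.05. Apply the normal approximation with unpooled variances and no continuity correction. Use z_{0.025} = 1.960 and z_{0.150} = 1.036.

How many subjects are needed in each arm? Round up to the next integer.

n = 855 per group

n = (z_{α/2} + z_β)² · [p₁(1−p₁) + p₂(1−p₂)] / (p₁ − p₂)²
  = (1.960 + 1.036)² · (0.59·0.41 + 0.66·0.34) / (-0.07)²
  = (2.996)² · (0.2419 + 0.2244) / 0.0049
  = 8.9760 · 0.4663 / 0.0049
  = 854.19
Round up → n = 855 per group.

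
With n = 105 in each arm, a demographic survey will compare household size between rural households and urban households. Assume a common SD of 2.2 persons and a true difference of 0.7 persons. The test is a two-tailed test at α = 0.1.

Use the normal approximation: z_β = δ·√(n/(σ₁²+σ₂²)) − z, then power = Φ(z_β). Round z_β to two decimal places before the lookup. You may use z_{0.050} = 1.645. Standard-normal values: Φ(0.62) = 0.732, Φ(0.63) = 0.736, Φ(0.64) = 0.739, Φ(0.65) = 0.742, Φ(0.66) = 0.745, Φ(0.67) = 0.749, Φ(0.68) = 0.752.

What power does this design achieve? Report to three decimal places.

Power ≈ 0.745

z_β = δ·√(n/(σ₁²+σ₂²)) − z_{α/2}
    = 0.7 · √(105/9.68) − 1.645
    = 0.7 · 3.29349 − 1.645
    = 2.3054 − 1.645 = 0.6604 → 0.66
Power = Φ(0.66) = 0.745.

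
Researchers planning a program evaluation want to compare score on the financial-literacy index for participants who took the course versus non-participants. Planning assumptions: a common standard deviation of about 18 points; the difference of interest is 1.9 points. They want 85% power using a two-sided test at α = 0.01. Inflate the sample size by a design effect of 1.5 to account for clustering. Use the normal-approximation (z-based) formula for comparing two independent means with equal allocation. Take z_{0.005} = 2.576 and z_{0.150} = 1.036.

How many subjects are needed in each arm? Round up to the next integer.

n = (z_{α/2} + z_β)² · (σ₁² + σ₂²) / δ²
  = (2.576 + 1.036)² · (2·18² = 648) / 1.9²
  = 13.0465 · 648 / 3.61
  = 2341.87
Design effect: 1.5 × 2341.87 = 3512.81.
Round up → n = 3513 per group.

n = 3513 per group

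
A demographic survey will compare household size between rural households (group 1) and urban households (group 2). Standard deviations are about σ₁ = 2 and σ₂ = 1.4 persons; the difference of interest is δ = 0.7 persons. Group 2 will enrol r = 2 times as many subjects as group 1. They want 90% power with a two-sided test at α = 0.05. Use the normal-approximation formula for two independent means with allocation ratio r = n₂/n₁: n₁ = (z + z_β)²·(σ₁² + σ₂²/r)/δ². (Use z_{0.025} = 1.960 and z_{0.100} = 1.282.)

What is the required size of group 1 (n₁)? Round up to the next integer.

n₁ = (z_{α/2} + z_β)² · (σ₁² + σ₂²/r) / δ²
   = (1.960 + 1.282)² · (2² + 1.4²/2) / 0.7²
   = 10.5106 · (4 + 0.98) / 0.49
   = 10.5106 · 4.98 / 0.49
   = 106.82
Round up → n₁ = 107; n₂ = r·n₁ = 2 × 107 = 214.

n₁ = 107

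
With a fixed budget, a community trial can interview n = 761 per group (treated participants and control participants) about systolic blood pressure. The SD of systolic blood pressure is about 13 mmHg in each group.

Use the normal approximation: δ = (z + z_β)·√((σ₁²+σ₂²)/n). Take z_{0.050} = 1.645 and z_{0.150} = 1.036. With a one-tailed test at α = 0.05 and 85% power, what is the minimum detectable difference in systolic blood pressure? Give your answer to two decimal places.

Minimum detectable difference ≈ 1.79 mmHg

δ = (z_α + z_β) · √((σ₁²+σ₂²)/n)
  = (1.645 + 1.036) · √(338/761)
  = 2.681 · √0.44415
  = 2.681 · 0.6664
  = 1.7867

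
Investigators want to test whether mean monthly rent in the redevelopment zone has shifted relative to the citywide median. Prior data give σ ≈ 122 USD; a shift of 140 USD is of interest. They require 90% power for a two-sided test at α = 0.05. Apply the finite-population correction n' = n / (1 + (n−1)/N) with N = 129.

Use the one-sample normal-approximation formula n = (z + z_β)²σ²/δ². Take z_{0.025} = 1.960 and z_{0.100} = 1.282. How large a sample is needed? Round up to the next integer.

n = 8

n = (z_{α/2} + z_β)² · σ² / δ²
  = (1.960 + 1.282)² · 122² / 140²
  = 10.5106 · 14884 / 19600
  = 7.98
Finite-population correction (N = 129): 7.98 / (1 + (7.98 − 1)/129) = 7.57.
Round up → n = 8.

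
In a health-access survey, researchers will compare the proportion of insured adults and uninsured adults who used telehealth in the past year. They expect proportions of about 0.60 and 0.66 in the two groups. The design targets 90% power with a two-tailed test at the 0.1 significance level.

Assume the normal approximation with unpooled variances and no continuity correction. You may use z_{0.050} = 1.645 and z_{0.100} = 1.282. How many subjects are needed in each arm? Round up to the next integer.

n = (z_{α/2} + z_β)² · [p₁(1−p₁) + p₂(1−p₂)] / (p₁ − p₂)²
  = (1.645 + 1.282)² · (0.60·0.40 + 0.66·0.34) / (-0.06)²
  = (2.927)² · (0.2400 + 0.2244) / 0.0036
  = 8.5673 · 0.4644 / 0.0036
  = 1105.19
Round up → n = 1106 per group.

n = 1106 per group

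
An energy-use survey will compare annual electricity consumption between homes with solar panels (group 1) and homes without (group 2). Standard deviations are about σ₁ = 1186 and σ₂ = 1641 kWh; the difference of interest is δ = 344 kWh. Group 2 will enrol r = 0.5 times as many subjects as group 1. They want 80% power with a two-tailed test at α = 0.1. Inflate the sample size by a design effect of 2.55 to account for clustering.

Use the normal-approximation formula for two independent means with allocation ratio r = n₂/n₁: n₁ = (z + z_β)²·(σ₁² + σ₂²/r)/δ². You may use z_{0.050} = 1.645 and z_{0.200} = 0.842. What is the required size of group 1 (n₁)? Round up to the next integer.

n₁ = 906

n₁ = (z_{α/2} + z_β)² · (σ₁² + σ₂²/r) / δ²
   = (1.645 + 0.842)² · (1186² + 1641²/0.5) / 344²
   = 6.1852 · (1406596 + 5385762) / 118336
   = 6.1852 · 6792358 / 118336
   = 355.02
Design effect: 2.55 × 355.02 = 905.31.
Round up → n₁ = 906; n₂ = r·n₁ = 0.5 × 906 = 453.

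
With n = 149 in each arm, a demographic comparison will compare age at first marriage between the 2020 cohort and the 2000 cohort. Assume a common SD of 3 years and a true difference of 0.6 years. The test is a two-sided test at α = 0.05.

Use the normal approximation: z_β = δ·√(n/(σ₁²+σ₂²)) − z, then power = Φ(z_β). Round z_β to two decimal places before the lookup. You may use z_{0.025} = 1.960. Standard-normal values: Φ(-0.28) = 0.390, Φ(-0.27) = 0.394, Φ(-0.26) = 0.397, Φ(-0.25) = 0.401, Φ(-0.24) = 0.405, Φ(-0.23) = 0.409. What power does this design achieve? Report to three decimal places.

Power ≈ 0.409

z_β = δ·√(n/(σ₁²+σ₂²)) − z_{α/2}
    = 0.6 · √(149/18) − 1.960
    = 0.6 · 2.87711 − 1.960
    = 1.7263 − 1.960 = -0.2337 → -0.23
Power = Φ(-0.23) = 0.409.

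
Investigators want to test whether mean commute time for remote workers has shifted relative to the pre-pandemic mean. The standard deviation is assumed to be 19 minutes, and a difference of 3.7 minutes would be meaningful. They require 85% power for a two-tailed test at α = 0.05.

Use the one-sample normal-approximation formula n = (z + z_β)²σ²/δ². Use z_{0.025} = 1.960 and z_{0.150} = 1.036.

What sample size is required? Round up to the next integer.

n = 237

n = (z_{α/2} + z_β)² · σ² / δ²
  = (1.960 + 1.036)² · 19² / 3.7²
  = 8.9760 · 361 / 13.69
  = 236.69
Round up → n = 237.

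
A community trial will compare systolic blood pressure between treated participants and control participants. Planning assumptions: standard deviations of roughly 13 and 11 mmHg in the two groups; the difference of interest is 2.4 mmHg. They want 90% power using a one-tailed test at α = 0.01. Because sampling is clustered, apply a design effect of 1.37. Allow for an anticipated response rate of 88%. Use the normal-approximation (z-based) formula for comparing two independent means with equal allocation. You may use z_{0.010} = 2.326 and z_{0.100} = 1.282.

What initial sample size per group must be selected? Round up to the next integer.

n = (z_α + z_β)² · (σ₁² + σ₂²) / δ²
  = (2.326 + 1.282)² · (13² + 11² = 290) / 2.4²
  = 13.0177 · 290 / 5.76
  = 655.40
Design effect: 1.37 × 655.40 = 897.90.
Adjust for 88% response: 897.90 / 0.88 = 1020.34.
Round up → n = 1021 per group.

n = 1021 per group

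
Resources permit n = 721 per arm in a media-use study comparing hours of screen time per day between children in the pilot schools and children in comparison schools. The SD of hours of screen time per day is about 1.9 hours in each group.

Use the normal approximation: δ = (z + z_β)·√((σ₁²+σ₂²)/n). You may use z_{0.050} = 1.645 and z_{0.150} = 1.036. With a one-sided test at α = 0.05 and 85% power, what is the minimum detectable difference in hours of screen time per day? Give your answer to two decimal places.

Minimum detectable difference ≈ 0.27 hours

δ = (z_α + z_β) · √((σ₁²+σ₂²)/n)
  = (1.645 + 1.036) · √(7.22/721)
  = 2.681 · √0.01001
  = 2.681 · 0.1001
  = 0.2683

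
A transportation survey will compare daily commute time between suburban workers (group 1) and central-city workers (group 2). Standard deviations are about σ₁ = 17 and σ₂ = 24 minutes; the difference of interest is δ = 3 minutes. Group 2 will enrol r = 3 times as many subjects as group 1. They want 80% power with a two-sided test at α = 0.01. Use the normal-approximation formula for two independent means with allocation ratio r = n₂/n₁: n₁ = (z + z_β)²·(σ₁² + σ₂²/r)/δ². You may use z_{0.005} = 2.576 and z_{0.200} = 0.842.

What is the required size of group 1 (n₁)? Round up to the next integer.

n₁ = 625

n₁ = (z_{α/2} + z_β)² · (σ₁² + σ₂²/r) / δ²
   = (2.576 + 0.842)² · (17² + 24²/3) / 3²
   = 11.6827 · (289 + 192) / 9
   = 11.6827 · 481 / 9
   = 624.38
Round up → n₁ = 625; n₂ = r·n₁ = 3 × 625 = 1875.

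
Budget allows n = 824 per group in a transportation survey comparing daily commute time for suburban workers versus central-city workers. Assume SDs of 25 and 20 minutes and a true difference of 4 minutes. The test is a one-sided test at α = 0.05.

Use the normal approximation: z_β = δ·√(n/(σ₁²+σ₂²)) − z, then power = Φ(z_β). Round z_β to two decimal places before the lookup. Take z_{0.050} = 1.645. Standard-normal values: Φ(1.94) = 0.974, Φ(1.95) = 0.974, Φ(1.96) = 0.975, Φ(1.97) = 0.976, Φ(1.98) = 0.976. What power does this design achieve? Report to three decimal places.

z_β = δ·√(n/(σ₁²+σ₂²)) − z_α
    = 4 · √(824/1025) − 1.645
    = 4 · 0.89661 − 1.645
    = 3.5864 − 1.645 = 1.9414 → 1.94
Power = Φ(1.94) = 0.974.

Power ≈ 0.974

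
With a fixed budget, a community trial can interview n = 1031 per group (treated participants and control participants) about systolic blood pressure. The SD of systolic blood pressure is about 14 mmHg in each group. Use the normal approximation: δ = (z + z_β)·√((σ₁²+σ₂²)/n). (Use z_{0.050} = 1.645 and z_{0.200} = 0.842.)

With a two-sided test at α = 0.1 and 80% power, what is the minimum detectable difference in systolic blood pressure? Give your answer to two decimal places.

δ = (z_{α/2} + z_β) · √((σ₁²+σ₂²)/n)
  = (1.645 + 0.842) · √(392/1031)
  = 2.487 · √0.38021
  = 2.487 · 0.6166
  = 1.5335

Minimum detectable difference ≈ 1.53 mmHg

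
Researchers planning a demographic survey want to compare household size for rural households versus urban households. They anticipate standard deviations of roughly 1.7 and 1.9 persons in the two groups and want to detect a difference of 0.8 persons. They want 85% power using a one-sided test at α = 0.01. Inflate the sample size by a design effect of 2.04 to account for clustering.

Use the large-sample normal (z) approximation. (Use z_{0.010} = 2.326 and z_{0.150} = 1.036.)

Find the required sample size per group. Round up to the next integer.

n = 235 per group

n = (z_α + z_β)² · (σ₁² + σ₂²) / δ²
  = (2.326 + 1.036)² · (1.7² + 1.9² = 6.5) / 0.8²
  = 11.3030 · 6.5 / 0.64
  = 114.80
Design effect: 2.04 × 114.80 = 234.18.
Round up → n = 235 per group.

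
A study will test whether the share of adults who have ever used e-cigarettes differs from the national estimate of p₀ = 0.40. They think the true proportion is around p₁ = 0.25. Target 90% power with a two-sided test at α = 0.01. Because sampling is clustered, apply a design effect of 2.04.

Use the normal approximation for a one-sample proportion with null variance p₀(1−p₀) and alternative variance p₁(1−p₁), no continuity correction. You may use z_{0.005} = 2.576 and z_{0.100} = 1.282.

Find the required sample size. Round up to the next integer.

n = 300

n = [z_{α/2}·√(p₀q₀) + z_β·√(p₁q₁)]² / (p₁ − p₀)²
  = [2.576·√(0.40·0.60) + 1.282·√(0.25·0.75)]² / (-0.15)²
  = [2.576·0.4899 + 1.282·0.4330]² / 0.0225
  = [1.8171]² / 0.0225
  = 146.75
Design effect: 2.04 × 146.75 = 299.37.
Round up → n = 300.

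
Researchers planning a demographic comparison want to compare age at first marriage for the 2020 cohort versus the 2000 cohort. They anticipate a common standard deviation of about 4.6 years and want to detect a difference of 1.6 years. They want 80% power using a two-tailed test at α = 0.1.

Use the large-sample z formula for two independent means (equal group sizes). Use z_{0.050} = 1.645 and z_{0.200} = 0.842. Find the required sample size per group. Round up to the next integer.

n = (z_{α/2} + z_β)² · (σ₁² + σ₂²) / δ²
  = (1.645 + 0.842)² · (2·4.6² = 42.32) / 1.6²
  = 6.1852 · 42.32 / 2.56
  = 102.25
Round up → n = 103 per group.

n = 103 per group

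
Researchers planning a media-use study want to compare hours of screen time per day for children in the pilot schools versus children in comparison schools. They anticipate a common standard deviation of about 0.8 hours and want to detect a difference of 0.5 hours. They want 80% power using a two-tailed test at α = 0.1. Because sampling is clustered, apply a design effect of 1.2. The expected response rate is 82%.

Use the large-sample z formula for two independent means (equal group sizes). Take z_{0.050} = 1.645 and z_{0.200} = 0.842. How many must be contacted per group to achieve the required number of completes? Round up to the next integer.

n = 47 per group

n = (z_{α/2} + z_β)² · (σ₁² + σ₂²) / δ²
  = (1.645 + 0.842)² · (2·0.8² = 1.28) / 0.5²
  = 6.1852 · 1.28 / 0.25
  = 31.67
Design effect: 1.2 × 31.67 = 38.00.
Adjust for 82% response: 38.00 / 0.82 = 46.34.
Round up → n = 47 per group.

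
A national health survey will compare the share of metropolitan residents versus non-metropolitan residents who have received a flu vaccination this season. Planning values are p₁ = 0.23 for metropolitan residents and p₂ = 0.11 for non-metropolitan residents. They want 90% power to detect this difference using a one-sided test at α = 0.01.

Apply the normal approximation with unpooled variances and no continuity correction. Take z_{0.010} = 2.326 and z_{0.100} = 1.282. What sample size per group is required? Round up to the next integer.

n = (z_α + z_β)² · [p₁(1−p₁) + p₂(1−p₂)] / (p₁ − p₂)²
  = (2.326 + 1.282)² · (0.23·0.77 + 0.11·0.89) / (0.12)²
  = (3.608)² · (0.1771 + 0.0979) / 0.0144
  = 13.0177 · 0.2750 / 0.0144
  = 248.60
Round up → n = 249 per group.

n = 249 per group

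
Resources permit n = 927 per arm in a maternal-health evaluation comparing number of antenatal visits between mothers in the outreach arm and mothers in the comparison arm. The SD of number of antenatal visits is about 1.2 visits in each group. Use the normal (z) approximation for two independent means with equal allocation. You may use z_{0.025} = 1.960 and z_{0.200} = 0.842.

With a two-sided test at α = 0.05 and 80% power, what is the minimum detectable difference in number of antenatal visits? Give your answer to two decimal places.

δ = (z_{α/2} + z_β) · √((σ₁²+σ₂²)/n)
  = (1.960 + 0.842) · √(2.88/927)
  = 2.802 · √0.00311
  = 2.802 · 0.0557
  = 0.1562

Minimum detectable difference ≈ 0.16 visits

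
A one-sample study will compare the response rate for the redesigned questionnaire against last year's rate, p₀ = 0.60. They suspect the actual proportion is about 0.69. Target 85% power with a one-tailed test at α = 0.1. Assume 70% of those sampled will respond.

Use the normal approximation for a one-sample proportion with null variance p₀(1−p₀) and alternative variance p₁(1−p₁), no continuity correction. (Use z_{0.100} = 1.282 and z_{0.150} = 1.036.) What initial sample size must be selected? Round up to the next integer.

n = 217

n = [z_α·√(p₀q₀) + z_β·√(p₁q₁)]² / (p₁ − p₀)²
  = [1.282·√(0.60·0.40) + 1.036·√(0.69·0.31)]² / (0.09)²
  = [1.282·0.4899 + 1.036·0.4625]² / 0.0081
  = [1.1072]² / 0.0081
  = 151.34
Adjust for 70% response: 151.34 / 0.70 = 216.20.
Round up → n = 217.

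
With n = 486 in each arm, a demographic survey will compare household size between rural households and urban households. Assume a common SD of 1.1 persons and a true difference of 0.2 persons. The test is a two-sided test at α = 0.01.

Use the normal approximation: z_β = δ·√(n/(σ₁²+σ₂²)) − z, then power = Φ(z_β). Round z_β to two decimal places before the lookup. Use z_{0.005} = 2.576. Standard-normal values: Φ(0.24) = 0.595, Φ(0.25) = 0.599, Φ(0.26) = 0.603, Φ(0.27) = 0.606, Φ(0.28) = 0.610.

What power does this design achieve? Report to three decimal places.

Power ≈ 0.603

z_β = δ·√(n/(σ₁²+σ₂²)) − z_{α/2}
    = 0.2 · √(486/2.42) − 2.576
    = 0.2 · 14.17132 − 2.576
    = 2.8343 − 2.576 = 0.2583 → 0.26
Power = Φ(0.26) = 0.603.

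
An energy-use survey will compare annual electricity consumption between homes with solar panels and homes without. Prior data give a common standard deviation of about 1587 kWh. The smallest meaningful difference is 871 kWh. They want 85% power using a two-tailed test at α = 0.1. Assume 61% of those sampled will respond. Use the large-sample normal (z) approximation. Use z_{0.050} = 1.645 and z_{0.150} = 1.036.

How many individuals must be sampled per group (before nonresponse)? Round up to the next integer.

n = 79 per group

n = (z_{α/2} + z_β)² · (σ₁² + σ₂²) / δ²
  = (1.645 + 1.036)² · (2·1587² = 5037138) / 871²
  = 7.1878 · 5037138 / 758641
  = 47.72
Adjust for 61% response: 47.72 / 0.61 = 78.24.
Round up → n = 79 per group.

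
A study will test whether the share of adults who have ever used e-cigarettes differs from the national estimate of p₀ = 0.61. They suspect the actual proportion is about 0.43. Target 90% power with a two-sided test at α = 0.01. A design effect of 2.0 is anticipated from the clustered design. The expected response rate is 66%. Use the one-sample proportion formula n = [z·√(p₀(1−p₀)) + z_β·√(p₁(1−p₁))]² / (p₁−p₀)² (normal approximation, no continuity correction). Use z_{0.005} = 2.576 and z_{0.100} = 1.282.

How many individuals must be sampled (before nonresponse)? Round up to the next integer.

n = [z_{α/2}·√(p₀q₀) + z_β·√(p₁q₁)]² / (p₁ − p₀)²
  = [2.576·√(0.61·0.39) + 1.282·√(0.43·0.57)]² / (-0.18)²
  = [2.576·0.4877 + 1.282·0.4951]² / 0.0324
  = [1.8911]² / 0.0324
  = 110.38
Design effect: 2.0 × 110.38 = 220.76.
Adjust for 66% response: 220.76 / 0.66 = 334.49.
Round up → n = 335.

n = 335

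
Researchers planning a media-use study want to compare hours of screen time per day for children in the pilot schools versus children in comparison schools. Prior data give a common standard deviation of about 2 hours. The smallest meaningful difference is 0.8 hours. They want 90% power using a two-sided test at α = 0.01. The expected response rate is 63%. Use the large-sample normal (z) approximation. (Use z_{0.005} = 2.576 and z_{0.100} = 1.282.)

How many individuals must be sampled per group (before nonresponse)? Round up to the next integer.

n = (z_{α/2} + z_β)² · (σ₁² + σ₂²) / δ²
  = (2.576 + 1.282)² · (2·2² = 8) / 0.8²
  = 14.8842 · 8 / 0.64
  = 186.05
Adjust for 63% response: 186.05 / 0.63 = 295.32.
Round up → n = 296 per group.

n = 296 per group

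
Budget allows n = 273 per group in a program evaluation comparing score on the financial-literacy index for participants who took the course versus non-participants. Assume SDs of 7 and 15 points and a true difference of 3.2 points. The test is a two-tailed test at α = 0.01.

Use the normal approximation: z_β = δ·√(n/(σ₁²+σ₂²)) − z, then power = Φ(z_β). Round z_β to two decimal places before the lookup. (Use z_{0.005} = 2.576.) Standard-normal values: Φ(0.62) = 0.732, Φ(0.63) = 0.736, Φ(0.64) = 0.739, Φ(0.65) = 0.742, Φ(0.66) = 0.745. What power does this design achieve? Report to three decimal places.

Power ≈ 0.732

z_β = δ·√(n/(σ₁²+σ₂²)) − z_{α/2}
    = 3.2 · √(273/274) − 2.576
    = 3.2 · 0.99817 − 2.576
    = 3.1942 − 2.576 = 0.6182 → 0.62
Power = Φ(0.62) = 0.732.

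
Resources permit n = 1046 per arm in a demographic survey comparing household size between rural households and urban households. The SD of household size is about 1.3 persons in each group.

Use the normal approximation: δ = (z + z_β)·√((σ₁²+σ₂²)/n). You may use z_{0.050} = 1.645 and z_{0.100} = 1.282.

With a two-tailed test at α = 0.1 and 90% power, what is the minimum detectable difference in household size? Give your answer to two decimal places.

Minimum detectable difference ≈ 0.17 persons

δ = (z_{α/2} + z_β) · √((σ₁²+σ₂²)/n)
  = (1.645 + 1.282) · √(3.38/1046)
  = 2.927 · √0.00323
  = 2.927 · 0.0568
  = 0.1664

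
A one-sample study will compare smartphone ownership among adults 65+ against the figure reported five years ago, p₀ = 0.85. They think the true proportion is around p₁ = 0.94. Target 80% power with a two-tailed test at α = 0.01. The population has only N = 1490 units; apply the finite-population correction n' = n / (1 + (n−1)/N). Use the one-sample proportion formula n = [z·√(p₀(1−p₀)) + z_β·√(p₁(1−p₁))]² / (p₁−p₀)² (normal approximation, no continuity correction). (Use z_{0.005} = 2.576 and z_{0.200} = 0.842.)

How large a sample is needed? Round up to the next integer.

n = 141

n = [z_{α/2}·√(p₀q₀) + z_β·√(p₁q₁)]² / (p₁ − p₀)²
  = [2.576·√(0.85·0.15) + 0.842·√(0.94·0.06)]² / (0.09)²
  = [2.576·0.3571 + 0.842·0.2375]² / 0.0081
  = [1.1198]² / 0.0081
  = 154.80
Finite-population correction (N = 1490): 154.80 / (1 + (154.80 − 1)/1490) = 140.32.
Round up → n = 141.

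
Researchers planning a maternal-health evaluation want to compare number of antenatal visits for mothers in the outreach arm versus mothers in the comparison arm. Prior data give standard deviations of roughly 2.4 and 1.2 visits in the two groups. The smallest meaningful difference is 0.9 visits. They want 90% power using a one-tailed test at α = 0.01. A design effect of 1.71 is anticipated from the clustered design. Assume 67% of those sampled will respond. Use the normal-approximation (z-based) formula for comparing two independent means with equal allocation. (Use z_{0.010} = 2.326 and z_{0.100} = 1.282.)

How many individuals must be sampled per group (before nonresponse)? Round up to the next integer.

n = (z_α + z_β)² · (σ₁² + σ₂²) / δ²
  = (2.326 + 1.282)² · (2.4² + 1.2² = 7.2) / 0.9²
  = 13.0177 · 7.2 / 0.81
  = 115.71
Design effect: 1.71 × 115.71 = 197.87.
Adjust for 67% response: 197.87 / 0.67 = 295.33.
Round up → n = 296 per group.

n = 296 per group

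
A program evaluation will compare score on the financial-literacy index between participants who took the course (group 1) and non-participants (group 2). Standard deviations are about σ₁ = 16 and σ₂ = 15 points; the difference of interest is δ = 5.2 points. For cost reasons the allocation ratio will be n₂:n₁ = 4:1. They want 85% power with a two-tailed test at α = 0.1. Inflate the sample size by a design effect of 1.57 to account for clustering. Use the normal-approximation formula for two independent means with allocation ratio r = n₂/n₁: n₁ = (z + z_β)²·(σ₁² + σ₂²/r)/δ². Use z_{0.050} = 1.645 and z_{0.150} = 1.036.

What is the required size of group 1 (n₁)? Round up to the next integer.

n₁ = (z_{α/2} + z_β)² · (σ₁² + σ₂²/r) / δ²
   = (1.645 + 1.036)² · (16² + 15²/4) / 5.2²
   = 7.1878 · (256 + 56.25) / 27.04
   = 7.1878 · 312.25 / 27.04
   = 83.00
Design effect: 1.57 × 83.00 = 130.31.
Round up → n₁ = 131; n₂ = r·n₁ = 4 × 131 = 524.

n₁ = 131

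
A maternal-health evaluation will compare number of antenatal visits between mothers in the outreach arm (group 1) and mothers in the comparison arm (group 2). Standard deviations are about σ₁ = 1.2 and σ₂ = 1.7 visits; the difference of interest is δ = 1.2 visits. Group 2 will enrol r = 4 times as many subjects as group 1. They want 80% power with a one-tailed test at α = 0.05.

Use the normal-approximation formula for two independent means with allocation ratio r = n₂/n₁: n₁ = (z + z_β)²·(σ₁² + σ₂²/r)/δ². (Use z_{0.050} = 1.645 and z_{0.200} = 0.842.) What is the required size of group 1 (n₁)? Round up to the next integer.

n₁ = 10

n₁ = (z_α + z_β)² · (σ₁² + σ₂²/r) / δ²
   = (1.645 + 0.842)² · (1.2² + 1.7²/4) / 1.2²
   = 6.1852 · (1.44 + 0.7225) / 1.44
   = 6.1852 · 2.1625 / 1.44
   = 9.29
Round up → n₁ = 10; n₂ = r·n₁ = 4 × 10 = 40.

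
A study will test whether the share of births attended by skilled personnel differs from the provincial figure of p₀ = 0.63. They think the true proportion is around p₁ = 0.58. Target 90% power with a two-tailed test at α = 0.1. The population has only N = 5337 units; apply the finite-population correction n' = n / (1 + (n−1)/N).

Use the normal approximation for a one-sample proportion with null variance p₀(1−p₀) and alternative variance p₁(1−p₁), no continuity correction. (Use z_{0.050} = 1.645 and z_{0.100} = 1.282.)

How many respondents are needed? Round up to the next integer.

n = [z_{α/2}·√(p₀q₀) + z_β·√(p₁q₁)]² / (p₁ − p₀)²
  = [1.645·√(0.63·0.37) + 1.282·√(0.58·0.42)]² / (-0.05)²
  = [1.645·0.4828 + 1.282·0.4936]² / 0.0025
  = [1.4270]² / 0.0025
  = 814.48
Finite-population correction (N = 5337): 814.48 / (1 + (814.48 − 1)/5337) = 706.75.
Round up → n = 707.

n = 707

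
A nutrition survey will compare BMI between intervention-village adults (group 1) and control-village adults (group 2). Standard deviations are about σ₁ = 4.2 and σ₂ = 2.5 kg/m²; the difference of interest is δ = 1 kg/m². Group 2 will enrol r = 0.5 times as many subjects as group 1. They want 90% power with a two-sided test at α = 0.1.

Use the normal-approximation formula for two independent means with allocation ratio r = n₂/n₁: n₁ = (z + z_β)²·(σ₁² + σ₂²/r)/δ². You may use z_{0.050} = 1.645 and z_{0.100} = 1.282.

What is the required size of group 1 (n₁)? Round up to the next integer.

n₁ = (z_{α/2} + z_β)² · (σ₁² + σ₂²/r) / δ²
   = (1.645 + 1.282)² · (4.2² + 2.5²/0.5) / 1²
   = 8.5673 · (17.64 + 12.5) / 1
   = 8.5673 · 30.14 / 1
   = 258.22
Round up → n₁ = 259; n₂ = r·n₁ = 0.5 × 259 = 130.

n₁ = 259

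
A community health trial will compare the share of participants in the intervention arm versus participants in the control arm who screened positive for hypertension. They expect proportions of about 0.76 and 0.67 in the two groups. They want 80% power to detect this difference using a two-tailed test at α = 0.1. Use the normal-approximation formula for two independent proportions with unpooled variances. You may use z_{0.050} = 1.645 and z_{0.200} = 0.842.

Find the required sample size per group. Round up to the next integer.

n = 309 per group

n = (z_{α/2} + z_β)² · [p₁(1−p₁) + p₂(1−p₂)] / (p₁ − p₂)²
  = (1.645 + 0.842)² · (0.76·0.24 + 0.67·0.33) / (0.09)²
  = (2.487)² · (0.1824 + 0.2211) / 0.0081
  = 6.1852 · 0.4035 / 0.0081
  = 308.11
Round up → n = 309 per group.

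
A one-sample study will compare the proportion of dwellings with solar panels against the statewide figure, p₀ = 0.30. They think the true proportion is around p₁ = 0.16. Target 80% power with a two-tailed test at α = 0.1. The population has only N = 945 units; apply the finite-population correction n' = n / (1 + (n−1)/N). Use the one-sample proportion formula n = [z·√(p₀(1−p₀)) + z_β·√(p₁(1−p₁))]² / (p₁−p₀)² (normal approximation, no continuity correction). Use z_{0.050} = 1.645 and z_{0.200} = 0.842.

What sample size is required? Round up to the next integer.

n = 55

n = [z_{α/2}·√(p₀q₀) + z_β·√(p₁q₁)]² / (p₁ − p₀)²
  = [1.645·√(0.30·0.70) + 0.842·√(0.16·0.84)]² / (-0.14)²
  = [1.645·0.4583 + 0.842·0.3666]² / 0.0196
  = [1.0625]² / 0.0196
  = 57.60
Finite-population correction (N = 945): 57.60 / (1 + (57.60 − 1)/945) = 54.34.
Round up → n = 55.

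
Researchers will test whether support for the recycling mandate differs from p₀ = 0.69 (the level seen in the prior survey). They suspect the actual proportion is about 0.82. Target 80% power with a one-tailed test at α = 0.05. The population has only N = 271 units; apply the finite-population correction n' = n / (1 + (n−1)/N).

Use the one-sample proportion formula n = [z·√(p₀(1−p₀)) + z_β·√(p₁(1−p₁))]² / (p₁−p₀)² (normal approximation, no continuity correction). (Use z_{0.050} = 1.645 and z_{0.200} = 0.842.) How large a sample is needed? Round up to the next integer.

n = 56

n = [z_α·√(p₀q₀) + z_β·√(p₁q₁)]² / (p₁ − p₀)²
  = [1.645·√(0.69·0.31) + 0.842·√(0.82·0.18)]² / (0.13)²
  = [1.645·0.4625 + 0.842·0.3842]² / 0.0169
  = [1.0843]² / 0.0169
  = 69.57
Finite-population correction (N = 271): 69.57 / (1 + (69.57 − 1)/271) = 55.52.
Round up → n = 56.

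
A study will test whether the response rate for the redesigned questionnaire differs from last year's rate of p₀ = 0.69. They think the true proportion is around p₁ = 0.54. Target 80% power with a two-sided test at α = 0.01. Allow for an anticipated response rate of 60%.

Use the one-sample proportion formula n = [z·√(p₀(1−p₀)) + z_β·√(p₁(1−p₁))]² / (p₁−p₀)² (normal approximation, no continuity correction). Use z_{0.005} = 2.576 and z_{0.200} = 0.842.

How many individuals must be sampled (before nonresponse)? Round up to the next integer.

n = [z_{α/2}·√(p₀q₀) + z_β·√(p₁q₁)]² / (p₁ − p₀)²
  = [2.576·√(0.69·0.31) + 0.842·√(0.54·0.46)]² / (-0.15)²
  = [2.576·0.4625 + 0.842·0.4984]² / 0.0225
  = [1.6110]² / 0.0225
  = 115.35
Adjust for 60% response: 115.35 / 0.60 = 192.25.
Round up → n = 193.

n = 193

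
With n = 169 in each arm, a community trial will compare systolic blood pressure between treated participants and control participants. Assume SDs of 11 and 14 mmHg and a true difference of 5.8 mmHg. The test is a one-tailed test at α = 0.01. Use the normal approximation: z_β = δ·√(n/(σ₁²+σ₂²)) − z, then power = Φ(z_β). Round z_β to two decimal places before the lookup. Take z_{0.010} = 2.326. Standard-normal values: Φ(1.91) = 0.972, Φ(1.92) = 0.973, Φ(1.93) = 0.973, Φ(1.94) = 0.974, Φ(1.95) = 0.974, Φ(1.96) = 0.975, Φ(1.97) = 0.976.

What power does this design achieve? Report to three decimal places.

Power ≈ 0.972

z_β = δ·√(n/(σ₁²+σ₂²)) − z_α
    = 5.8 · √(169/317) − 2.326
    = 5.8 · 0.73015 − 2.326
    = 4.2349 − 2.326 = 1.9089 → 1.91
Power = Φ(1.91) = 0.972.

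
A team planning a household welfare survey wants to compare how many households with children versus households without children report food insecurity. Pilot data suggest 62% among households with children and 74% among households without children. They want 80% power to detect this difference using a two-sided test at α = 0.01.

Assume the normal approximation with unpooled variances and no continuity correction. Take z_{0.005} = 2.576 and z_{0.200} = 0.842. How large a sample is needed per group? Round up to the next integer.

n = (z_{α/2} + z_β)² · [p₁(1−p₁) + p₂(1−p₂)] / (p₁ − p₂)²
  = (2.576 + 0.842)² · (0.62·0.38 + 0.74·0.26) / (-0.12)²
  = (3.418)² · (0.2356 + 0.1924) / 0.0144
  = 11.6827 · 0.4280 / 0.0144
  = 347.24
Round up → n = 348 per group.

n = 348 per group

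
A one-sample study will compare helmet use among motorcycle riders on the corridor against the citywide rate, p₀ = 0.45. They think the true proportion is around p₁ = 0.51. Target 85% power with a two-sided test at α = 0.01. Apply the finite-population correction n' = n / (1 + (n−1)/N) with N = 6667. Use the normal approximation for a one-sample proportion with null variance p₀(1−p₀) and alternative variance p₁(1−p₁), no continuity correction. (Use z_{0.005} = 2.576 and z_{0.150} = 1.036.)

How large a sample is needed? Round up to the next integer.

n = 793

n = [z_{α/2}·√(p₀q₀) + z_β·√(p₁q₁)]² / (p₁ − p₀)²
  = [2.576·√(0.45·0.55) + 1.036·√(0.51·0.49)]² / (0.06)²
  = [2.576·0.4975 + 1.036·0.4999]² / 0.0036
  = [1.7994]² / 0.0036
  = 899.44
Finite-population correction (N = 6667): 899.44 / (1 + (899.44 − 1)/6667) = 792.63.
Round up → n = 793.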